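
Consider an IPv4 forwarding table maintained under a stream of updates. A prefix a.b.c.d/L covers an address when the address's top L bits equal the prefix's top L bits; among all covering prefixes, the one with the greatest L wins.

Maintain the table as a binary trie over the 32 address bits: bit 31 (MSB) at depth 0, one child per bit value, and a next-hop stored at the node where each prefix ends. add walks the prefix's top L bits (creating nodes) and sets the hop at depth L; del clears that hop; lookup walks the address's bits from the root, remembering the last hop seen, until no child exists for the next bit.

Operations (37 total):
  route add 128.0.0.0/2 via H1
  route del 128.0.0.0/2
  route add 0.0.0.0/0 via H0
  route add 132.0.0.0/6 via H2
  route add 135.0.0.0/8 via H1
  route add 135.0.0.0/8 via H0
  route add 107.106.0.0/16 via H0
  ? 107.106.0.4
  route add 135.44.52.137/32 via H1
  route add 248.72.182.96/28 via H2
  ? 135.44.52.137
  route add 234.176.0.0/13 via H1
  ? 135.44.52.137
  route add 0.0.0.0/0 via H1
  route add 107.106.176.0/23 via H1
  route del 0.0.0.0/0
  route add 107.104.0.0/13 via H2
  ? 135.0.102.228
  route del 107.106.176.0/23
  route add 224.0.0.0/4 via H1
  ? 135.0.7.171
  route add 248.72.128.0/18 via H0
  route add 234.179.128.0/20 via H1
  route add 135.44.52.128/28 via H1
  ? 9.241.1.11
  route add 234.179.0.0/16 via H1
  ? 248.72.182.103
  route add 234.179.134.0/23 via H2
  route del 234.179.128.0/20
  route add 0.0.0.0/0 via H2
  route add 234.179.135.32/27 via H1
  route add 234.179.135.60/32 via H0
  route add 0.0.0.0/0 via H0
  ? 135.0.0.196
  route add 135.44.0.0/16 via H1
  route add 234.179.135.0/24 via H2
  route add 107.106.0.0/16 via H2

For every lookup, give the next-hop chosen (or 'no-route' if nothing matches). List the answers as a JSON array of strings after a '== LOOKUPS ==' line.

Trace:
  + 128.0.0.0/2 (H1) depth=2
  del 128.0.0.0/2 (clear depth 2)
  + 0.0.0.0/0 (H0) depth=0
  + 132.0.0.0/6 (H2) depth=6
  + 135.0.0.0/8 (H1) depth=8
  + 135.0.0.0/8 (H0) depth=8
  + 107.106.0.0/16 (H0) depth=16
  Q 107.106.0.4: descend 0110101101101010 ; hops seen [H0,H0] ; pick H0
  + 135.44.52.137/32 (H1) depth=32
  + 248.72.182.96/28 (H2) depth=28
  Q 135.44.52.137: descend 10000111001011000011010010001001 ; hops seen [H0,H2,H0,H1] ; pick H1
  + 234.176.0.0/13 (H1) depth=13
  Q 135.44.52.137: descend 10000111001011000011010010001001 ; hops seen [H0,H2,H0,H1] ; pick H1
  + 0.0.0.0/0 (H1) depth=0
  + 107.106.176.0/23 (H1) depth=23
  del 0.0.0.0/0 (clear depth 0)
  + 107.104.0.0/13 (H2) depth=13
  Q 135.0.102.228: descend 1000011100 ; hops seen [H2,H0] ; pick H0
  del 107.106.176.0/23 (clear depth 23)
  + 224.0.0.0/4 (H1) depth=4
  Q 135.0.7.171: descend 1000011100 ; hops seen [H2,H0] ; pick H0
  + 248.72.128.0/18 (H0) depth=18
  + 234.179.128.0/20 (H1) depth=20
  + 135.44.52.128/28 (H1) depth=28
  Q 9.241.1.11: descend 0 ; hops seen [∅] ; pick no-route
  + 234.179.0.0/16 (H1) depth=16
  Q 248.72.182.103: descend 1111100001001000101101100110 ; hops seen [H0,H2] ; pick H2
  + 234.179.134.0/23 (H2) depth=23
  del 234.179.128.0/20 (clear depth 20)
  + 0.0.0.0/0 (H2) depth=0
  + 234.179.135.32/27 (H1) depth=27
  + 234.179.135.60/32 (H0) depth=32
  + 0.0.0.0/0 (H0) depth=0
  Q 135.0.0.196: descend 1000011100 ; hops seen [H0,H2,H0] ; pick H0
  + 135.44.0.0/16 (H1) depth=16
  + 234.179.135.0/24 (H2) depth=24
  + 107.106.0.0/16 (H2) depth=16

== LOOKUPS ==
["H0","H1","H1","H0","H0","no-route","H2","H0"]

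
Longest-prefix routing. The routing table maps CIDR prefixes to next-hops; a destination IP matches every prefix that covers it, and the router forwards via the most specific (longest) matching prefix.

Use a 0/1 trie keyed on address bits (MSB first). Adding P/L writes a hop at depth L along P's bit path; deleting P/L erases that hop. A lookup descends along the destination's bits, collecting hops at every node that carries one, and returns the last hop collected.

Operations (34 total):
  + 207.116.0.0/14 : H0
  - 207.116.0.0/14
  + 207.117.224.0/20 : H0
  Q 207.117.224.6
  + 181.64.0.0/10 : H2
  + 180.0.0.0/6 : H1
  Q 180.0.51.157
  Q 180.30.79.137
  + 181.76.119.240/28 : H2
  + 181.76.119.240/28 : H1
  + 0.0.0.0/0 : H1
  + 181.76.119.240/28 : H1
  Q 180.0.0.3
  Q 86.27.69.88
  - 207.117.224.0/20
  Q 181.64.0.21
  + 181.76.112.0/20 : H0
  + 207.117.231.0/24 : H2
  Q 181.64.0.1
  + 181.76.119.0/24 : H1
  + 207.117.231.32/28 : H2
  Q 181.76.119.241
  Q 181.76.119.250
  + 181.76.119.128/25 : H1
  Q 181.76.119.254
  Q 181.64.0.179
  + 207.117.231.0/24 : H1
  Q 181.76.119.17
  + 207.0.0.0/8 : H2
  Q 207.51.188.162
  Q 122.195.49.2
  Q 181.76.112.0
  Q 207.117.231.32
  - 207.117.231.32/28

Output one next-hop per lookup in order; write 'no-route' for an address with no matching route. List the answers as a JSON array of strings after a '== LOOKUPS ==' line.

Process each operation:
  + 207.116.0.0/14 (H0) depth=14
  - 207.116.0.0/14 clear@14
  + 207.117.224.0/20 (H0) depth=20
  lookup 207.117.224.6: bits 11001111011101011110 walk d0:-→d1:-→d2:-→d3:-→d4:-→d5:-→d6:-→d7:-→d8:-→d9:-→d10:-→d11:-→d12:-→d13:-→d14:-→d15:-→d16:-→d17:-→d18:-→d19:-→d20:H0 -> H0
  + 181.64.0.0/10 (H2) depth=10
  + 180.0.0.0/6 (H1) depth=6
  lookup 180.0.51.157: bits 1011010 walk d0:-→d1:-→d2:-→d3:-→d4:-→d5:-→d6:H1→d7:- -> H1
  lookup 180.30.79.137: bits 1011010 walk d0:-→d1:-→d2:-→d3:-→d4:-→d5:-→d6:H1→d7:- -> H1
  + 181.76.119.240/28 (H2) depth=28
  + 181.76.119.240/28 (H1) depth=28
  + 0.0.0.0/0 (H1) depth=0
  + 181.76.119.240/28 (H1) depth=28
  lookup 180.0.0.3: bits 1011010 walk d0:H1→d1:-→d2:-→d3:-→d4:-→d5:-→d6:H1→d7:- -> H1
  lookup 86.27.69.88: bits ε walk d0:H1 -> H1
  - 207.117.224.0/20 clear@20
  lookup 181.64.0.21: bits 101101010100 walk d0:H1→d1:-→d2:-→d3:-→d4:-→d5:-→d6:H1→d7:-→d8:-→d9:-→d10:H2→d11:-→d12:- -> H2
  + 181.76.112.0/20 (H0) depth=20
  + 207.117.231.0/24 (H2) depth=24
  lookup 181.64.0.1: bits 101101010100 walk d0:H1→d1:-→d2:-→d3:-→d4:-→d5:-→d6:H1→d7:-→d8:-→d9:-→d10:H2→d11:-→d12:- -> H2
  + 181.76.119.0/24 (H1) depth=24
  + 207.117.231.32/28 (H2) depth=28
  lookup 181.76.119.241: bits 1011010101001100011101111111 walk d0:H1→d1:-→d2:-→d3:-→d4:-→d5:-→d6:H1→d7:-→d8:-→d9:-→d10:H2→d11:-→d12:-→d13:-→d14:-→d15:-→d16:-→d17:-→d18:-→d19:-→d20:H0→d21:-→d22:-→d23:-→d24:H1→d25:-→d26:-→d27:-→d28:H1 -> H1
  lookup 181.76.119.250: bits 1011010101001100011101111111 walk d0:H1→d1:-→d2:-→d3:-→d4:-→d5:-→d6:H1→d7:-→d8:-→d9:-→d10:H2→d11:-→d12:-→d13:-→d14:-→d15:-→d16:-→d17:-→d18:-→d19:-→d20:H0→d21:-→d22:-→d23:-→d24:H1→d25:-→d26:-→d27:-→d28:H1 -> H1
  + 181.76.119.128/25 (H1) depth=25
  lookup 181.76.119.254: bits 1011010101001100011101111111 walk d0:H1→d1:-→d2:-→d3:-→d4:-→d5:-→d6:H1→d7:-→d8:-→d9:-→d10:H2→d11:-→d12:-→d13:-→d14:-→d15:-→d16:-→d17:-→d18:-→d19:-→d20:H0→d21:-→d22:-→d23:-→d24:H1→d25:H1→d26:-→d27:-→d28:H1 -> H1
  lookup 181.64.0.179: bits 101101010100 walk d0:H1→d1:-→d2:-→d3:-→d4:-→d5:-→d6:H1→d7:-→d8:-→d9:-→d10:H2→d11:-→d12:- -> H2
  + 207.117.231.0/24 (H1) depth=24
  lookup 181.76.119.17: bits 101101010100110001110111 walk d0:H1→d1:-→d2:-→d3:-→d4:-→d5:-→d6:H1→d7:-→d8:-→d9:-→d10:H2→d11:-→d12:-→d13:-→d14:-→d15:-→d16:-→d17:-→d18:-→d19:-→d20:H0→d21:-→d22:-→d23:-→d24:H1 -> H1
  + 207.0.0.0/8 (H2) depth=8
  lookup 207.51.188.162: bits 110011110 walk d0:H1→d1:-→d2:-→d3:-→d4:-→d5:-→d6:-→d7:-→d8:H2→d9:- -> H2
  lookup 122.195.49.2: bits ε walk d0:H1 -> H1
  lookup 181.76.112.0: bits 101101010100110001110 walk d0:H1→d1:-→d2:-→d3:-→d4:-→d5:-→d6:H1→d7:-→d8:-→d9:-→d10:H2→d11:-→d12:-→d13:-→d14:-→d15:-→d16:-→d17:-→d18:-→d19:-→d20:H0→d21:- -> H0
  lookup 207.117.231.32: bits 1100111101110101111001110010 walk d0:H1→d1:-→d2:-→d3:-→d4:-→d5:-→d6:-→d7:-→d8:H2→d9:-→d10:-→d11:-→d12:-→d13:-→d14:-→d15:-→d16:-→d17:-→d18:-→d19:-→d20:-→d21:-→d22:-→d23:-→d24:H1→d25:-→d26:-→d27:-→d28:H2 -> H2
  - 207.117.231.32/28 clear@28

== LOOKUPS ==
["H0","H1","H1","H1","H1","H2","H2","H1","H1","H1","H2","H1","H2","H1","H0","H2"]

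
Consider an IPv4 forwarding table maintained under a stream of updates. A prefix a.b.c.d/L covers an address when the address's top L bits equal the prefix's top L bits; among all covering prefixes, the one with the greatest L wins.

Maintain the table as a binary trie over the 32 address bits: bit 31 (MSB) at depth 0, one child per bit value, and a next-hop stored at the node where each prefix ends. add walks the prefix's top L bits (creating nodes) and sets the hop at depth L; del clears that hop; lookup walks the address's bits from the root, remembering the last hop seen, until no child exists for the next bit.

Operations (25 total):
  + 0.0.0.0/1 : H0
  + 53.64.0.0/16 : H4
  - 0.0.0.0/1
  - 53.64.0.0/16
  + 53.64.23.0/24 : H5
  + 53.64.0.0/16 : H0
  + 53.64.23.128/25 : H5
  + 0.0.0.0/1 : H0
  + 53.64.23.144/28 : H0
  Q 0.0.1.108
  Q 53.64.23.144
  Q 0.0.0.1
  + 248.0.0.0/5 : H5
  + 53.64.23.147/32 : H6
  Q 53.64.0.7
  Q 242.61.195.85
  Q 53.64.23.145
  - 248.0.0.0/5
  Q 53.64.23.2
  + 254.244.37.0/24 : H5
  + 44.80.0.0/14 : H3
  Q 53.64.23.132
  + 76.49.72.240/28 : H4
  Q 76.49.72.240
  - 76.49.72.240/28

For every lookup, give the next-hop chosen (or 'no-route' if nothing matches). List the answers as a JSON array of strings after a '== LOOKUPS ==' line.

Process each operation:
  + 0.0.0.0/1 (H0) depth=1
  + 53.64.0.0/16 (H4) depth=16
  - 0.0.0.0/1 clear@1
  - 53.64.0.0/16 clear@16
  + 53.64.23.0/24 (H5) depth=24
  + 53.64.0.0/16 (H0) depth=16
  + 53.64.23.128/25 (H5) depth=25
  + 0.0.0.0/1 (H0) depth=1
  + 53.64.23.144/28 (H0) depth=28
  lookup 0.0.1.108: bits 00 walk d0:-→d1:H0→d2:- -> H0
  lookup 53.64.23.144: bits 0011010101000000000101111001 walk d0:-→d1:H0→d2:-→d3:-→d4:-→d5:-→d6:-→d7:-→d8:-→d9:-→d10:-→d11:-→d12:-→d13:-→d14:-→d15:-→d16:H0→d17:-→d18:-→d19:-→d20:-→d21:-→d22:-→d23:-→d24:H5→d25:H5→d26:-→d27:-→d28:H0 -> H0
  lookup 0.0.0.1: bits 00 walk d0:-→d1:H0→d2:- -> H0
  + 248.0.0.0/5 (H5) depth=5
  + 53.64.23.147/32 (H6) depth=32
  lookup 53.64.0.7: bits 0011010101000000000 walk d0:-→d1:H0→d2:-→d3:-→d4:-→d5:-→d6:-→d7:-→d8:-→d9:-→d10:-→d11:-→d12:-→d13:-→d14:-→d15:-→d16:H0→d17:-→d18:-→d19:- -> H0
  lookup 242.61.195.85: bits 1111 walk d0:-→d1:-→d2:-→d3:-→d4:- -> no-route
  lookup 53.64.23.145: bits 001101010100000000010111100100 walk d0:-→d1:H0→d2:-→d3:-→d4:-→d5:-→d6:-→d7:-→d8:-→d9:-→d10:-→d11:-→d12:-→d13:-→d14:-→d15:-→d16:H0→d17:-→d18:-→d19:-→d20:-→d21:-→d22:-→d23:-→d24:H5→d25:H5→d26:-→d27:-→d28:H0→d29:-→d30:- -> H0
  - 248.0.0.0/5 clear@5
  lookup 53.64.23.2: bits 001101010100000000010111 walk d0:-→d1:H0→d2:-→d3:-→d4:-→d5:-→d6:-→d7:-→d8:-→d9:-→d10:-→d11:-→d12:-→d13:-→d14:-→d15:-→d16:H0→d17:-→d18:-→d19:-→d20:-→d21:-→d22:-→d23:-→d24:H5 -> H5
  + 254.244.37.0/24 (H5) depth=24
  + 44.80.0.0/14 (H3) depth=14
  lookup 53.64.23.132: bits 001101010100000000010111100 walk d0:-→d1:H0→d2:-→d3:-→d4:-→d5:-→d6:-→d7:-→d8:-→d9:-→d10:-→d11:-→d12:-→d13:-→d14:-→d15:-→d16:H0→d17:-→d18:-→d19:-→d20:-→d21:-→d22:-→d23:-→d24:H5→d25:H5→d26:-→d27:- -> H5
  + 76.49.72.240/28 (H4) depth=28
  lookup 76.49.72.240: bits 0100110000110001010010001111 walk d0:-→d1:H0→d2:-→d3:-→d4:-→d5:-→d6:-→d7:-→d8:-→d9:-→d10:-→d11:-→d12:-→d13:-→d14:-→d15:-→d16:-→d17:-→d18:-→d19:-→d20:-→d21:-→d22:-→d23:-→d24:-→d25:-→d26:-→d27:-→d28:H4 -> H4
  - 76.49.72.240/28 clear@28

== LOOKUPS ==
["H0","H0","H0","H0","no-route","H0","H5","H5","H4"]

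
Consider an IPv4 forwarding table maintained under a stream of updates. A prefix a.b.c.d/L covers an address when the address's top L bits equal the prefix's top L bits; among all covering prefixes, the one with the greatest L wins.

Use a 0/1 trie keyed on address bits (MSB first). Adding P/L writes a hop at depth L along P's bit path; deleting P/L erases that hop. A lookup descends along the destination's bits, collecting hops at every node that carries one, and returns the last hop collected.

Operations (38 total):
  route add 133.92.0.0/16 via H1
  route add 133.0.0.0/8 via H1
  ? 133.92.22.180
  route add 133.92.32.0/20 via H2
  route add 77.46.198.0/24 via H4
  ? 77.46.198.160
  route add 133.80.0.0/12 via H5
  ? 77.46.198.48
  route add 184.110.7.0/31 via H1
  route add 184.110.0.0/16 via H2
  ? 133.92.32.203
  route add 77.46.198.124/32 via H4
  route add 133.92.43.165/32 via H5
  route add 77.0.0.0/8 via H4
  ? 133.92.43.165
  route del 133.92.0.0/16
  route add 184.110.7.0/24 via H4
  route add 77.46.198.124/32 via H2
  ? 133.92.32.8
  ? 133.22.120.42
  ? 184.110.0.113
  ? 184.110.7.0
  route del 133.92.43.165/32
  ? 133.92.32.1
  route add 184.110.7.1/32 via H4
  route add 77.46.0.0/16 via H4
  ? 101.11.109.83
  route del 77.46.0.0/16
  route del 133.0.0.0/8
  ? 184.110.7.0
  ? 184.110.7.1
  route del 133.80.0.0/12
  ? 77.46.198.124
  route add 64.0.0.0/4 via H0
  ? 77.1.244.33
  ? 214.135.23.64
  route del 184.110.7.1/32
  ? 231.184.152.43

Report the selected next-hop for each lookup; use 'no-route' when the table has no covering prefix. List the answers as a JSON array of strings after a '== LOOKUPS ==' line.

Apply in order:
  + 133.92.0.0/16 (H1) depth=16
  + 133.0.0.0/8 (H1) depth=8
  lookup 133.92.22.180: bits 1000010101011100 walk d0:-→d1:-→d2:-→d3:-→d4:-→d5:-→d6:-→d7:-→d8:H1→d9:-→d10:-→d11:-→d12:-→d13:-→d14:-→d15:-→d16:H1 -> H1
  + 133.92.32.0/20 (H2) depth=20
  + 77.46.198.0/24 (H4) depth=24
  lookup 77.46.198.160: bits 010011010010111011000110 walk d0:-→d1:-→d2:-→d3:-→d4:-→d5:-→d6:-→d7:-→d8:-→d9:-→d10:-→d11:-→d12:-→d13:-→d14:-→d15:-→d16:-→d17:-→d18:-→d19:-→d20:-→d21:-→d22:-→d23:-→d24:H4 -> H4
  + 133.80.0.0/12 (H5) depth=12
  lookup 77.46.198.48: bits 010011010010111011000110 walk d0:-→d1:-→d2:-→d3:-→d4:-→d5:-→d6:-→d7:-→d8:-→d9:-→d10:-→d11:-→d12:-→d13:-→d14:-→d15:-→d16:-→d17:-→d18:-→d19:-→d20:-→d21:-→d22:-→d23:-→d24:H4 -> H4
  + 184.110.7.0/31 (H1) depth=31
  + 184.110.0.0/16 (H2) depth=16
  lookup 133.92.32.203: bits 10000101010111000010 walk d0:-→d1:-→d2:-→d3:-→d4:-→d5:-→d6:-→d7:-→d8:H1→d9:-→d10:-→d11:-→d12:H5→d13:-→d14:-→d15:-→d16:H1→d17:-→d18:-→d19:-→d20:H2 -> H2
  + 77.46.198.124/32 (H4) depth=32
  + 133.92.43.165/32 (H5) depth=32
  + 77.0.0.0/8 (H4) depth=8
  lookup 133.92.43.165: bits 10000101010111000010101110100101 walk d0:-→d1:-→d2:-→d3:-→d4:-→d5:-→d6:-→d7:-→d8:H1→d9:-→d10:-→d11:-→d12:H5→d13:-→d14:-→d15:-→d16:H1→d17:-→d18:-→d19:-→d20:H2→d21:-→d22:-→d23:-→d24:-→d25:-→d26:-→d27:-→d28:-→d29:-→d30:-→d31:-→d32:H5 -> H5
  - 133.92.0.0/16 clear@16
  + 184.110.7.0/24 (H4) depth=24
  + 77.46.198.124/32 (H2) depth=32
  lookup 133.92.32.8: bits 10000101010111000010 walk d0:-→d1:-→d2:-→d3:-→d4:-→d5:-→d6:-→d7:-→d8:H1→d9:-→d10:-→d11:-→d12:H5→d13:-→d14:-→d15:-→d16:-→d17:-→d18:-→d19:-→d20:H2 -> H2
  lookup 133.22.120.42: bits 100001010 walk d0:-→d1:-→d2:-→d3:-→d4:-→d5:-→d6:-→d7:-→d8:H1→d9:- -> H1
  lookup 184.110.0.113: bits 101110000110111000000 walk d0:-→d1:-→d2:-→d3:-→d4:-→d5:-→d6:-→d7:-→d8:-→d9:-→d10:-→d11:-→d12:-→d13:-→d14:-→d15:-→d16:H2→d17:-→d18:-→d19:-→d20:-→d21:- -> H2
  lookup 184.110.7.0: bits 1011100001101110000001110000000 walk d0:-→d1:-→d2:-→d3:-→d4:-→d5:-→d6:-→d7:-→d8:-→d9:-→d10:-→d11:-→d12:-→d13:-→d14:-→d15:-→d16:H2→d17:-→d18:-→d19:-→d20:-→d21:-→d22:-→d23:-→d24:H4→d25:-→d26:-→d27:-→d28:-→d29:-→d30:-→d31:H1 -> H1
  - 133.92.43.165/32 clear@32
  lookup 133.92.32.1: bits 10000101010111000010 walk d0:-→d1:-→d2:-→d3:-→d4:-→d5:-→d6:-→d7:-→d8:H1→d9:-→d10:-→d11:-→d12:H5→d13:-→d14:-→d15:-→d16:-→d17:-→d18:-→d19:-→d20:H2 -> H2
  + 184.110.7.1/32 (H4) depth=32
  + 77.46.0.0/16 (H4) depth=16
  lookup 101.11.109.83: bits 01 walk d0:-→d1:-→d2:- -> no-route
  - 77.46.0.0/16 clear@16
  - 133.0.0.0/8 clear@8
  lookup 184.110.7.0: bits 1011100001101110000001110000000 walk d0:-→d1:-→d2:-→d3:-→d4:-→d5:-→d6:-→d7:-→d8:-→d9:-→d10:-→d11:-→d12:-→d13:-→d14:-→d15:-→d16:H2→d17:-→d18:-→d19:-→d20:-→d21:-→d22:-→d23:-→d24:H4→d25:-→d26:-→d27:-→d28:-→d29:-→d30:-→d31:H1 -> H1
  lookup 184.110.7.1: bits 10111000011011100000011100000001 walk d0:-→d1:-→d2:-→d3:-→d4:-→d5:-→d6:-→d7:-→d8:-→d9:-→d10:-→d11:-→d12:-→d13:-→d14:-→d15:-→d16:H2→d17:-→d18:-→d19:-→d20:-→d21:-→d22:-→d23:-→d24:H4→d25:-→d26:-→d27:-→d28:-→d29:-→d30:-→d31:H1→d32:H4 -> H4
  - 133.80.0.0/12 clear@12
  lookup 77.46.198.124: bits 01001101001011101100011001111100 walk d0:-→d1:-→d2:-→d3:-→d4:-→d5:-→d6:-→d7:-→d8:H4→d9:-→d10:-→d11:-→d12:-→d13:-→d14:-→d15:-→d16:-→d17:-→d18:-→d19:-→d20:-→d21:-→d22:-→d23:-→d24:H4→d25:-→d26:-→d27:-→d28:-→d29:-→d30:-→d31:-→d32:H2 -> H2
  + 64.0.0.0/4 (H0) depth=4
  lookup 77.1.244.33: bits 0100110100 walk d0:-→d1:-→d2:-→d3:-→d4:H0→d5:-→d6:-→d7:-→d8:H4→d9:-→d10:- -> H4
  lookup 214.135.23.64: bits 1 walk d0:-→d1:- -> no-route
  - 184.110.7.1/32 clear@32
  lookup 231.184.152.43: bits 1 walk d0:-→d1:- -> no-route

== LOOKUPS ==
["H1","H4","H4","H2","H5","H2","H1","H2","H1","H2","no-route","H1","H4","H2","H4","no-route","no-route"]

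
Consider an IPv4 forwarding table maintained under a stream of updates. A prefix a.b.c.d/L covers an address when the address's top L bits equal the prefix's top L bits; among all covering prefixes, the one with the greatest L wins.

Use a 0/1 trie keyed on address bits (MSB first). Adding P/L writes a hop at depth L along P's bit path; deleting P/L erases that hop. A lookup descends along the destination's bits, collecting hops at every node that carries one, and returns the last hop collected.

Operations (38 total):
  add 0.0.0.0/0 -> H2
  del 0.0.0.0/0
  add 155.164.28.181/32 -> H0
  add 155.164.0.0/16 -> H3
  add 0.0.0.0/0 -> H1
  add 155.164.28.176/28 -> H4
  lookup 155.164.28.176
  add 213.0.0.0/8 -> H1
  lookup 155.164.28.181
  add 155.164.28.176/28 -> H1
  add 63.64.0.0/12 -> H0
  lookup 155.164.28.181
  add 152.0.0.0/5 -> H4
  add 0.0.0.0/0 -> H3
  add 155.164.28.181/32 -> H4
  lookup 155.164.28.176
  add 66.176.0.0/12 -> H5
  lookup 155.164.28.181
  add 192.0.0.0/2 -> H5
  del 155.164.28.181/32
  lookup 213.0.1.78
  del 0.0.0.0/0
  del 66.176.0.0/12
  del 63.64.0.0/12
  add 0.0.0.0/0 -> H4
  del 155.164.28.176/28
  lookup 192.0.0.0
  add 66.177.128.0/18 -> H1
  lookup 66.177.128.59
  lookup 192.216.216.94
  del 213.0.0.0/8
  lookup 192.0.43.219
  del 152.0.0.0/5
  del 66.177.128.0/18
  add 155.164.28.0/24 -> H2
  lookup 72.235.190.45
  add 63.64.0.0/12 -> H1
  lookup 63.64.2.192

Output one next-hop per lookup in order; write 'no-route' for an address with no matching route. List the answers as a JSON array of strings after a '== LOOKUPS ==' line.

Process each operation:
  + 0.0.0.0/0 (H2) depth=0
  - 0.0.0.0/0 clear@0
  + 155.164.28.181/32 (H0) depth=32
  + 155.164.0.0/16 (H3) depth=16
  + 0.0.0.0/0 (H1) depth=0
  + 155.164.28.176/28 (H4) depth=28
  Q 155.164.28.176: descend 10011011101001000001110010110 ; hops seen [H1,H3,H4] ; pick H4
  + 213.0.0.0/8 (H1) depth=8
  Q 155.164.28.181: descend 10011011101001000001110010110101 ; hops seen [H1,H3,H4,H0] ; pick H0
  + 155.164.28.176/28 (H1) depth=28
  + 63.64.0.0/12 (H0) depth=12
  Q 155.164.28.181: descend 10011011101001000001110010110101 ; hops seen [H1,H3,H1,H0] ; pick H0
  + 152.0.0.0/5 (H4) depth=5
  + 0.0.0.0/0 (H3) depth=0
  + 155.164.28.181/32 (H4) depth=32
  Q 155.164.28.176: descend 10011011101001000001110010110 ; hops seen [H3,H4,H3,H1] ; pick H1
  + 66.176.0.0/12 (H5) depth=12
  Q 155.164.28.181: descend 10011011101001000001110010110101 ; hops seen [H3,H4,H3,H1,H4] ; pick H4
  + 192.0.0.0/2 (H5) depth=2
  - 155.164.28.181/32 clear@32
  Q 213.0.1.78: descend 11010101 ; hops seen [H3,H5,H1] ; pick H1
  - 0.0.0.0/0 clear@0
  - 66.176.0.0/12 clear@12
  - 63.64.0.0/12 clear@12
  + 0.0.0.0/0 (H4) depth=0
  - 155.164.28.176/28 clear@28
  Q 192.0.0.0: descend 110 ; hops seen [H4,H5] ; pick H5
  + 66.177.128.0/18 (H1) depth=18
  Q 66.177.128.59: descend 010000101011000110 ; hops seen [H4,H1] ; pick H1
  Q 192.216.216.94: descend 110 ; hops seen [H4,H5] ; pick H5
  - 213.0.0.0/8 clear@8
  Q 192.0.43.219: descend 110 ; hops seen [H4,H5] ; pick H5
  - 152.0.0.0/5 clear@5
  - 66.177.128.0/18 clear@18
  + 155.164.28.0/24 (H2) depth=24
  Q 72.235.190.45: descend 0100 ; hops seen [H4] ; pick H4
  + 63.64.0.0/12 (H1) depth=12
  Q 63.64.2.192: descend 001111110100 ; hops seen [H4,H1] ; pick H1

== LOOKUPS ==
["H4","H0","H0","H1","H4","H1","H5","H1","H5","H5","H4","H1"]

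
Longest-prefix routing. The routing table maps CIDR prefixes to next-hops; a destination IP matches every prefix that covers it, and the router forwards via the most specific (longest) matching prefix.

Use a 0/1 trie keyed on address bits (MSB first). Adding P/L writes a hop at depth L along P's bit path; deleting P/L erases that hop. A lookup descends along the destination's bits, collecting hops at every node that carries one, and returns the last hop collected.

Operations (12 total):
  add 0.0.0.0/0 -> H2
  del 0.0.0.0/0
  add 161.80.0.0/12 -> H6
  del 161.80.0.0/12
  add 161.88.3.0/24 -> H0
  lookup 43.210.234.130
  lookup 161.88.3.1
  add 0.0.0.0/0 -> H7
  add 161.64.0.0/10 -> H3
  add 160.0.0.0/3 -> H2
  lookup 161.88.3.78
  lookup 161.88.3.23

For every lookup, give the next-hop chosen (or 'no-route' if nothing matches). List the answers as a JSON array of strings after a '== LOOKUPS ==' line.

Trace:
  + 0.0.0.0/0 (H2) depth=0
  del 0.0.0.0/0 (clear depth 0)
  + 161.80.0.0/12 (H6) depth=12
  del 161.80.0.0/12 (clear depth 12)
  + 161.88.3.0/24 (H0) depth=24
  ? 43.210.234.130  path d0:-  best=no-route
  ? 161.88.3.1  path d0:-→d1:-→d2:-→d3:-→d4:-→d5:-→d6:-→d7:-→d8:-→d9:-→d10:-→d11:-→d12:-→d13:-→d14:-→d15:-→d16:-→d17:-→d18:-→d19:-→d20:-→d21:-→d22:-→d23:-→d24:H0  best=H0
  + 0.0.0.0/0 (H7) depth=0
  + 161.64.0.0/10 (H3) depth=10
  + 160.0.0.0/3 (H2) depth=3
  ? 161.88.3.78  path d0:H7→d1:-→d2:-→d3:H2→d4:-→d5:-→d6:-→d7:-→d8:-→d9:-→d10:H3→d11:-→d12:-→d13:-→d14:-→d15:-→d16:-→d17:-→d18:-→d19:-→d20:-→d21:-→d22:-→d23:-→d24:H0  best=H0
  ? 161.88.3.23  path d0:H7→d1:-→d2:-→d3:H2→d4:-→d5:-→d6:-→d7:-→d8:-→d9:-→d10:H3→d11:-→d12:-→d13:-→d14:-→d15:-→d16:-→d17:-→d18:-→d19:-→d20:-→d21:-→d22:-→d23:-→d24:H0  best=H0

== LOOKUPS ==
["no-route","H0","H0","H0"]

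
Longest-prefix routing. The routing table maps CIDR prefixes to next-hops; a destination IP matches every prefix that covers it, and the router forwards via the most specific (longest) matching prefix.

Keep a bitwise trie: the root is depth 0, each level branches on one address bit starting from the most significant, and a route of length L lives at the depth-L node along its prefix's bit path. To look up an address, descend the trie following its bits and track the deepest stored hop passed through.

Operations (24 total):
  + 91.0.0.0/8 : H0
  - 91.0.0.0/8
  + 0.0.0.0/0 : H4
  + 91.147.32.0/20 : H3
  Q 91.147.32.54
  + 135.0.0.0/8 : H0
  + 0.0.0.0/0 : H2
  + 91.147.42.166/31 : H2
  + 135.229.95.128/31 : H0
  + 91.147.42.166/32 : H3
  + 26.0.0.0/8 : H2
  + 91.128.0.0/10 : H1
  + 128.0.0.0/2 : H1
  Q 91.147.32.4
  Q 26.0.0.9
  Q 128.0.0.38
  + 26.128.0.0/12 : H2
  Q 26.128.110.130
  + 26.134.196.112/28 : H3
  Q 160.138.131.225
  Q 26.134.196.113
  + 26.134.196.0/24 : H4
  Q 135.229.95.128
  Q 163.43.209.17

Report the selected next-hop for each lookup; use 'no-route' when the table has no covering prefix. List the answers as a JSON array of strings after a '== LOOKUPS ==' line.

Apply in order:
  add 91.0.0.0/8 -> H0 at depth 8
  del 91.0.0.0/8 (clear depth 8)
  add 0.0.0.0/0 -> H4 at depth 0
  add 91.147.32.0/20 -> H3 at depth 20
  lookup 91.147.32.54: bits 01011011100100110010 walk d0:H4→d1:-→d2:-→d3:-→d4:-→d5:-→d6:-→d7:-→d8:-→d9:-→d10:-→d11:-→d12:-→d13:-→d14:-→d15:-→d16:-→d17:-→d18:-→d19:-→d20:H3 -> H3
  add 135.0.0.0/8 -> H0 at depth 8
  add 0.0.0.0/0 -> H2 at depth 0
  add 91.147.42.166/31 -> H2 at depth 31
  add 135.229.95.128/31 -> H0 at depth 31
  add 91.147.42.166/32 -> H3 at depth 32
  add 26.0.0.0/8 -> H2 at depth 8
  add 91.128.0.0/10 -> H1 at depth 10
  add 128.0.0.0/2 -> H1 at depth 2
  lookup 91.147.32.4: bits 01011011100100110010 walk d0:H2→d1:-→d2:-→d3:-→d4:-→d5:-→d6:-→d7:-→d8:-→d9:-→d10:H1→d11:-→d12:-→d13:-→d14:-→d15:-→d16:-→d17:-→d18:-→d19:-→d20:H3 -> H3
  lookup 26.0.0.9: bits 00011010 walk d0:H2→d1:-→d2:-→d3:-→d4:-→d5:-→d6:-→d7:-→d8:H2 -> H2
  lookup 128.0.0.38: bits 10000 walk d0:H2→d1:-→d2:H1→d3:-→d4:-→d5:- -> H1
  add 26.128.0.0/12 -> H2 at depth 12
  lookup 26.128.110.130: bits 000110101000 walk d0:H2→d1:-→d2:-→d3:-→d4:-→d5:-→d6:-→d7:-→d8:H2→d9:-→d10:-→d11:-→d12:H2 -> H2
  add 26.134.196.112/28 -> H3 at depth 28
  lookup 160.138.131.225: bits 10 walk d0:H2→d1:-→d2:H1 -> H1
  lookup 26.134.196.113: bits 0001101010000110110001000111 walk d0:H2→d1:-→d2:-→d3:-→d4:-→d5:-→d6:-→d7:-→d8:H2→d9:-→d10:-→d11:-→d12:H2→d13:-→d14:-→d15:-→d16:-→d17:-→d18:-→d19:-→d20:-→d21:-→d22:-→d23:-→d24:-→d25:-→d26:-→d27:-→d28:H3 -> H3
  add 26.134.196.0/24 -> H4 at depth 24
  lookup 135.229.95.128: bits 1000011111100101010111111000000 walk d0:H2→d1:-→d2:H1→d3:-→d4:-→d5:-→d6:-→d7:-→d8:H0→d9:-→d10:-→d11:-→d12:-→d13:-→d14:-→d15:-→d16:-→d17:-→d18:-→d19:-→d20:-→d21:-→d22:-→d23:-→d24:-→d25:-→d26:-→d27:-→d28:-→d29:-→d30:-→d31:H0 -> H0
  lookup 163.43.209.17: bits 10 walk d0:H2→d1:-→d2:H1 -> H1

== LOOKUPS ==
["H3","H3","H2","H1","H2","H1","H3","H0","H1"]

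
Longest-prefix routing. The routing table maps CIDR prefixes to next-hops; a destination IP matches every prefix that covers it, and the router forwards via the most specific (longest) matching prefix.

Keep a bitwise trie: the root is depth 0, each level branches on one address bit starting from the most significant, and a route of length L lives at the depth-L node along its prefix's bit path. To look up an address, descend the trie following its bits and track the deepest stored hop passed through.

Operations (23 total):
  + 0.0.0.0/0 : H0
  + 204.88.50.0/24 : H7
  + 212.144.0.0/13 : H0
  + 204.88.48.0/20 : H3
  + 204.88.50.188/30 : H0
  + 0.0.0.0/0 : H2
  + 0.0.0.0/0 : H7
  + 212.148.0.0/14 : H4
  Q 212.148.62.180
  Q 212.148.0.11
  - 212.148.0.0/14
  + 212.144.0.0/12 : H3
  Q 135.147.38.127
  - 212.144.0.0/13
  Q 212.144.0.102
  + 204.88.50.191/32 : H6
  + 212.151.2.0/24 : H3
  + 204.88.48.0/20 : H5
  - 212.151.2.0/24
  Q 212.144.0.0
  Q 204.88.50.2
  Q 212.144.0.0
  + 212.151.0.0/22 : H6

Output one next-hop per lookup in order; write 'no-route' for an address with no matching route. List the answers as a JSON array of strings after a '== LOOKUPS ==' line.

Process each operation:
  + 0.0.0.0/0 (H0) depth=0
  + 204.88.50.0/24 (H7) depth=24
  + 212.144.0.0/13 (H0) depth=13
  + 204.88.48.0/20 (H3) depth=20
  + 204.88.50.188/30 (H0) depth=30
  + 0.0.0.0/0 (H2) depth=0
  + 0.0.0.0/0 (H7) depth=0
  + 212.148.0.0/14 (H4) depth=14
  lookup 212.148.62.180: bits 11010100100101 walk d0:H7→d1:-→d2:-→d3:-→d4:-→d5:-→d6:-→d7:-→d8:-→d9:-→d10:-→d11:-→d12:-→d13:H0→d14:H4 -> H4
  lookup 212.148.0.11: bits 11010100100101 walk d0:H7→d1:-→d2:-→d3:-→d4:-→d5:-→d6:-→d7:-→d8:-→d9:-→d10:-→d11:-→d12:-→d13:H0→d14:H4 -> H4
  - 212.148.0.0/14 clear@14
  + 212.144.0.0/12 (H3) depth=12
  lookup 135.147.38.127: bits 1 walk d0:H7→d1:- -> H7
  - 212.144.0.0/13 clear@13
  lookup 212.144.0.102: bits 1101010010010 walk d0:H7→d1:-→d2:-→d3:-→d4:-→d5:-→d6:-→d7:-→d8:-→d9:-→d10:-→d11:-→d12:H3→d13:- -> H3
  + 204.88.50.191/32 (H6) depth=32
  + 212.151.2.0/24 (H3) depth=24
  + 204.88.48.0/20 (H5) depth=20
  - 212.151.2.0/24 clear@24
  lookup 212.144.0.0: bits 1101010010010 walk d0:H7→d1:-→d2:-→d3:-→d4:-→d5:-→d6:-→d7:-→d8:-→d9:-→d10:-→d11:-→d12:H3→d13:- -> H3
  lookup 204.88.50.2: bits 110011000101100000110010 walk d0:H7→d1:-→d2:-→d3:-→d4:-→d5:-→d6:-→d7:-→d8:-→d9:-→d10:-→d11:-→d12:-→d13:-→d14:-→d15:-→d16:-→d17:-→d18:-→d19:-→d20:H5→d21:-→d22:-→d23:-→d24:H7 -> H7
  lookup 212.144.0.0: bits 1101010010010 walk d0:H7→d1:-→d2:-→d3:-→d4:-→d5:-→d6:-→d7:-→d8:-→d9:-→d10:-→d11:-→d12:H3→d13:- -> H3
  + 212.151.0.0/22 (H6) depth=22

== LOOKUPS ==
["H4","H4","H7","H3","H3","H7","H3"]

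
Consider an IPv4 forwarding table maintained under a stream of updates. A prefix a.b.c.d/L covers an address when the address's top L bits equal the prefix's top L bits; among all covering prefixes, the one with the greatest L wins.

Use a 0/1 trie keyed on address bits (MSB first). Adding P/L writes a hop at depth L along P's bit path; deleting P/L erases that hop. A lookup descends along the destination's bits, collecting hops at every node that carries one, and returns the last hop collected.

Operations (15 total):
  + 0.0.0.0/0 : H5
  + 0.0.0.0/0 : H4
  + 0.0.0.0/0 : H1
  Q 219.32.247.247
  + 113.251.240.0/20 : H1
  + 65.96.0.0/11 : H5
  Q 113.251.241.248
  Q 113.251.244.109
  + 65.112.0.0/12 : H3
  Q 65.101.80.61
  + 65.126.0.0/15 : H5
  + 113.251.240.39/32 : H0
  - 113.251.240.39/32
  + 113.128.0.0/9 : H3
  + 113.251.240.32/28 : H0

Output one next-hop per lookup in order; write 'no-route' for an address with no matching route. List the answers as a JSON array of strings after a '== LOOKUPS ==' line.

Apply in order:
  + 0.0.0.0/0 (H5) depth=0
  + 0.0.0.0/0 (H4) depth=0
  + 0.0.0.0/0 (H1) depth=0
  lookup 219.32.247.247: bits ε walk d0:H1 -> H1
  + 113.251.240.0/20 (H1) depth=20
  + 65.96.0.0/11 (H5) depth=11
  lookup 113.251.241.248: bits 01110001111110111111 walk d0:H1→d1:-→d2:-→d3:-→d4:-→d5:-→d6:-→d7:-→d8:-→d9:-→d10:-→d11:-→d12:-→d13:-→d14:-→d15:-→d16:-→d17:-→d18:-→d19:-→d20:H1 -> H1
  lookup 113.251.244.109: bits 01110001111110111111 walk d0:H1→d1:-→d2:-→d3:-→d4:-→d5:-→d6:-→d7:-→d8:-→d9:-→d10:-→d11:-→d12:-→d13:-→d14:-→d15:-→d16:-→d17:-→d18:-→d19:-→d20:H1 -> H1
  + 65.112.0.0/12 (H3) depth=12
  lookup 65.101.80.61: bits 01000001011 walk d0:H1→d1:-→d2:-→d3:-→d4:-→d5:-→d6:-→d7:-→d8:-→d9:-→d10:-→d11:H5 -> H5
  + 65.126.0.0/15 (H5) depth=15
  + 113.251.240.39/32 (H0) depth=32
  - 113.251.240.39/32 clear@32
  + 113.128.0.0/9 (H3) depth=9
  + 113.251.240.32/28 (H0) depth=28

== LOOKUPS ==
["H1","H1","H1","H5"]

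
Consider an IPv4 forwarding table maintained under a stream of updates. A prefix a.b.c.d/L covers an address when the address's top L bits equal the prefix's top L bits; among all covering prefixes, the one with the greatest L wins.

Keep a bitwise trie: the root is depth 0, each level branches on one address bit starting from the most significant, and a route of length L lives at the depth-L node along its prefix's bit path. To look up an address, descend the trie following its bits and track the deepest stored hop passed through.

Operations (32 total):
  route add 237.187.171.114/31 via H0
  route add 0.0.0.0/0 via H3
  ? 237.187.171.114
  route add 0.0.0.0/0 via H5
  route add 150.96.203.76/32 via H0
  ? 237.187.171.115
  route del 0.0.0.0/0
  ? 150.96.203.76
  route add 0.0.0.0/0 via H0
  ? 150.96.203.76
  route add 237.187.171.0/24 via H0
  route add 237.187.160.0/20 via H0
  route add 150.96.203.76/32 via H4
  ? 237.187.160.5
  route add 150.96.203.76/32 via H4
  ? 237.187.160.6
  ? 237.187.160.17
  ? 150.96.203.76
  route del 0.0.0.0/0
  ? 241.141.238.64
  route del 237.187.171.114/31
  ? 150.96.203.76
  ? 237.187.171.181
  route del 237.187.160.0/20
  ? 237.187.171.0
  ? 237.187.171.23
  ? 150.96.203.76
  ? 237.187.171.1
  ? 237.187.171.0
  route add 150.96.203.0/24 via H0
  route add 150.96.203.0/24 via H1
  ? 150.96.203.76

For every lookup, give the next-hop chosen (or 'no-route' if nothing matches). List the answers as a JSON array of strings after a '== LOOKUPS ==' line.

Process each operation:
  + 237.187.171.114/31 (H0) depth=31
  + 0.0.0.0/0 (H3) depth=0
  Q 237.187.171.114: descend 1110110110111011101010110111001 ; hops seen [H3,H0] ; pick H0
  + 0.0.0.0/0 (H5) depth=0
  + 150.96.203.76/32 (H0) depth=32
  Q 237.187.171.115: descend 1110110110111011101010110111001 ; hops seen [H5,H0] ; pick H0
  del 0.0.0.0/0 (clear depth 0)
  Q 150.96.203.76: descend 10010110011000001100101101001100 ; hops seen [H0] ; pick H0
  + 0.0.0.0/0 (H0) depth=0
  Q 150.96.203.76: descend 10010110011000001100101101001100 ; hops seen [H0,H0] ; pick H0
  + 237.187.171.0/24 (H0) depth=24
  + 237.187.160.0/20 (H0) depth=20
  + 150.96.203.76/32 (H4) depth=32
  Q 237.187.160.5: descend 11101101101110111010 ; hops seen [H0,H0] ; pick H0
  + 150.96.203.76/32 (H4) depth=32
  Q 237.187.160.6: descend 11101101101110111010 ; hops seen [H0,H0] ; pick H0
  Q 237.187.160.17: descend 11101101101110111010 ; hops seen [H0,H0] ; pick H0
  Q 150.96.203.76: descend 10010110011000001100101101001100 ; hops seen [H0,H4] ; pick H4
  del 0.0.0.0/0 (clear depth 0)
  Q 241.141.238.64: descend 111 ; hops seen [∅] ; pick no-route
  del 237.187.171.114/31 (clear depth 31)
  Q 150.96.203.76: descend 10010110011000001100101101001100 ; hops seen [H4] ; pick H4
  Q 237.187.171.181: descend 111011011011101110101011 ; hops seen [H0,H0] ; pick H0
  del 237.187.160.0/20 (clear depth 20)
  Q 237.187.171.0: descend 1110110110111011101010110 ; hops seen [H0] ; pick H0
  Q 237.187.171.23: descend 1110110110111011101010110 ; hops seen [H0] ; pick H0
  Q 150.96.203.76: descend 10010110011000001100101101001100 ; hops seen [H4] ; pick H4
  Q 237.187.171.1: descend 1110110110111011101010110 ; hops seen [H0] ; pick H0
  Q 237.187.171.0: descend 1110110110111011101010110 ; hops seen [H0] ; pick H0
  + 150.96.203.0/24 (H0) depth=24
  + 150.96.203.0/24 (H1) depth=24
  Q 150.96.203.76: descend 10010110011000001100101101001100 ; hops seen [H1,H4] ; pick H4

== LOOKUPS ==
["H0","H0","H0","H0","H0","H0","H0","H4","no-route","H4","H0","H0","H0","H4","H0","H0","H4"]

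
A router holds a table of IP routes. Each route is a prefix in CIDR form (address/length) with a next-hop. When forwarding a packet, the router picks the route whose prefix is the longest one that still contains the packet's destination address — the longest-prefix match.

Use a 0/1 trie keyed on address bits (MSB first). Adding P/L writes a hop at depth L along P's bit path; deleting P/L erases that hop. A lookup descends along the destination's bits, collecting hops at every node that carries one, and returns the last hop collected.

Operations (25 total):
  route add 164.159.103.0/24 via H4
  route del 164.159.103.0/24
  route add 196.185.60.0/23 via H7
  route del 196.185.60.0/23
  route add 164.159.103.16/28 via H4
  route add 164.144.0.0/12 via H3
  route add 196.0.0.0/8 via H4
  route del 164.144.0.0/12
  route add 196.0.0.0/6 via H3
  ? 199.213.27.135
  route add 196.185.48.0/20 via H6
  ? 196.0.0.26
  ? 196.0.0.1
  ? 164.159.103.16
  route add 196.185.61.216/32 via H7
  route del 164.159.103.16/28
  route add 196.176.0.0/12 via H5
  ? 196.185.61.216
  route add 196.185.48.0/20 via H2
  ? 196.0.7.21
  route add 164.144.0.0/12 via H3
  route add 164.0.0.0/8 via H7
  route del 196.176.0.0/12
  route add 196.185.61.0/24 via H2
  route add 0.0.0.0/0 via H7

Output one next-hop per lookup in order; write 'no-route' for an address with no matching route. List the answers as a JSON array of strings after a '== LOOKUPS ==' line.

Trace:
  + 164.159.103.0/24 (H4) depth=24
  del 164.159.103.0/24 (clear depth 24)
  + 196.185.60.0/23 (H7) depth=23
  del 196.185.60.0/23 (clear depth 23)
  + 164.159.103.16/28 (H4) depth=28
  + 164.144.0.0/12 (H3) depth=12
  + 196.0.0.0/8 (H4) depth=8
  del 164.144.0.0/12 (clear depth 12)
  + 196.0.0.0/6 (H3) depth=6
  lookup 199.213.27.135: bits 110001 walk d0:-→d1:-→d2:-→d3:-→d4:-→d5:-→d6:H3 -> H3
  + 196.185.48.0/20 (H6) depth=20
  lookup 196.0.0.26: bits 11000100 walk d0:-→d1:-→d2:-→d3:-→d4:-→d5:-→d6:H3→d7:-→d8:H4 -> H4
  lookup 196.0.0.1: bits 11000100 walk d0:-→d1:-→d2:-→d3:-→d4:-→d5:-→d6:H3→d7:-→d8:H4 -> H4
  lookup 164.159.103.16: bits 1010010010011111011001110001 walk d0:-→d1:-→d2:-→d3:-→d4:-→d5:-→d6:-→d7:-→d8:-→d9:-→d10:-→d11:-→d12:-→d13:-→d14:-→d15:-→d16:-→d17:-→d18:-→d19:-→d20:-→d21:-→d22:-→d23:-→d24:-→d25:-→d26:-→d27:-→d28:H4 -> H4
  + 196.185.61.216/32 (H7) depth=32
  del 164.159.103.16/28 (clear depth 28)
  + 196.176.0.0/12 (H5) depth=12
  lookup 196.185.61.216: bits 11000100101110010011110111011000 walk d0:-→d1:-→d2:-→d3:-→d4:-→d5:-→d6:H3→d7:-→d8:H4→d9:-→d10:-→d11:-→d12:H5→d13:-→d14:-→d15:-→d16:-→d17:-→d18:-→d19:-→d20:H6→d21:-→d22:-→d23:-→d24:-→d25:-→d26:-→d27:-→d28:-→d29:-→d30:-→d31:-→d32:H7 -> H7
  + 196.185.48.0/20 (H2) depth=20
  lookup 196.0.7.21: bits 11000100 walk d0:-→d1:-→d2:-→d3:-→d4:-→d5:-→d6:H3→d7:-→d8:H4 -> H4
  + 164.144.0.0/12 (H3) depth=12
  + 164.0.0.0/8 (H7) depth=8
  del 196.176.0.0/12 (clear depth 12)
  + 196.185.61.0/24 (H2) depth=24
  + 0.0.0.0/0 (H7) depth=0

== LOOKUPS ==
["H3","H4","H4","H4","H7","H4"]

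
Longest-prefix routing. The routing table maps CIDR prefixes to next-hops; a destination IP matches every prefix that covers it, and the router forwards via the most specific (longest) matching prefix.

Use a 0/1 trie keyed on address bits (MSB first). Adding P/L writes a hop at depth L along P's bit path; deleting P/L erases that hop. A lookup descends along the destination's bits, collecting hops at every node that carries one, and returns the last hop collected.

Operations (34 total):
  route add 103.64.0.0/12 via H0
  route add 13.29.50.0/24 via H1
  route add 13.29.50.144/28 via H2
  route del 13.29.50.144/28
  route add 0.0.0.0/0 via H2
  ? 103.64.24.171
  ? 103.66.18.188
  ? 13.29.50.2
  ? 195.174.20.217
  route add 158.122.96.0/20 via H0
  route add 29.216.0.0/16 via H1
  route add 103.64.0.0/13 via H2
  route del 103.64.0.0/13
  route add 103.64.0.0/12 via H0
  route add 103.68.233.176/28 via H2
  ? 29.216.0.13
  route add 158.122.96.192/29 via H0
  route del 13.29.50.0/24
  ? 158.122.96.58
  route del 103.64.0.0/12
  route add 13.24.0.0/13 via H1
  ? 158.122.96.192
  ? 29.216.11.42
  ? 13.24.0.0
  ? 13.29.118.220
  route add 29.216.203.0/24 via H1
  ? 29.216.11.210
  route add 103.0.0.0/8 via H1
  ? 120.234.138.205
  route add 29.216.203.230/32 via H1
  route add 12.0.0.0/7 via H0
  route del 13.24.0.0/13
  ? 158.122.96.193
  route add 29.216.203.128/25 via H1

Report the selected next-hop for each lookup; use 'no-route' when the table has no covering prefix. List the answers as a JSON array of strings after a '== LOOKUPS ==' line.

Process each operation:
  add 103.64.0.0/12 -> H0 at depth 12
  add 13.29.50.0/24 -> H1 at depth 24
  add 13.29.50.144/28 -> H2 at depth 28
  del 13.29.50.144/28 (clear depth 28)
  add 0.0.0.0/0 -> H2 at depth 0
  lookup 103.64.24.171: bits 011001110100 walk d0:H2→d1:-→d2:-→d3:-→d4:-→d5:-→d6:-→d7:-→d8:-→d9:-→d10:-→d11:-→d12:H0 -> H0
  lookup 103.66.18.188: bits 011001110100 walk d0:H2→d1:-→d2:-→d3:-→d4:-→d5:-→d6:-→d7:-→d8:-→d9:-→d10:-→d11:-→d12:H0 -> H0
  lookup 13.29.50.2: bits 000011010001110100110010 walk d0:H2→d1:-→d2:-→d3:-→d4:-→d5:-→d6:-→d7:-→d8:-→d9:-→d10:-→d11:-→d12:-→d13:-→d14:-→d15:-→d16:-→d17:-→d18:-→d19:-→d20:-→d21:-→d22:-→d23:-→d24:H1 -> H1
  lookup 195.174.20.217: bits ε walk d0:H2 -> H2
  add 158.122.96.0/20 -> H0 at depth 20
  add 29.216.0.0/16 -> H1 at depth 16
  add 103.64.0.0/13 -> H2 at depth 13
  del 103.64.0.0/13 (clear depth 13)
  add 103.64.0.0/12 -> H0 at depth 12
  add 103.68.233.176/28 -> H2 at depth 28
  lookup 29.216.0.13: bits 0001110111011000 walk d0:H2→d1:-→d2:-→d3:-→d4:-→d5:-→d6:-→d7:-→d8:-→d9:-→d10:-→d11:-→d12:-→d13:-→d14:-→d15:-→d16:H1 -> H1
  add 158.122.96.192/29 -> H0 at depth 29
  del 13.29.50.0/24 (clear depth 24)
  lookup 158.122.96.58: bits 100111100111101001100000 walk d0:H2→d1:-→d2:-→d3:-→d4:-→d5:-→d6:-→d7:-→d8:-→d9:-→d10:-→d11:-→d12:-→d13:-→d14:-→d15:-→d16:-→d17:-→d18:-→d19:-→d20:H0→d21:-→d22:-→d23:-→d24:- -> H0
  del 103.64.0.0/12 (clear depth 12)
  add 13.24.0.0/13 -> H1 at depth 13
  lookup 158.122.96.192: bits 10011110011110100110000011000 walk d0:H2→d1:-→d2:-→d3:-→d4:-→d5:-→d6:-→d7:-→d8:-→d9:-→d10:-→d11:-→d12:-→d13:-→d14:-→d15:-→d16:-→d17:-→d18:-→d19:-→d20:H0→d21:-→d22:-→d23:-→d24:-→d25:-→d26:-→d27:-→d28:-→d29:H0 -> H0
  lookup 29.216.11.42: bits 0001110111011000 walk d0:H2→d1:-→d2:-→d3:-→d4:-→d5:-→d6:-→d7:-→d8:-→d9:-→d10:-→d11:-→d12:-→d13:-→d14:-→d15:-→d16:H1 -> H1
  lookup 13.24.0.0: bits 0000110100011 walk d0:H2→d1:-→d2:-→d3:-→d4:-→d5:-→d6:-→d7:-→d8:-→d9:-→d10:-→d11:-→d12:-→d13:H1 -> H1
  lookup 13.29.118.220: bits 00001101000111010 walk d0:H2→d1:-→d2:-→d3:-→d4:-→d5:-→d6:-→d7:-→d8:-→d9:-→d10:-→d11:-→d12:-→d13:H1→d14:-→d15:-→d16:-→d17:- -> H1
  add 29.216.203.0/24 -> H1 at depth 24
  lookup 29.216.11.210: bits 0001110111011000 walk d0:H2→d1:-→d2:-→d3:-→d4:-→d5:-→d6:-→d7:-→d8:-→d9:-→d10:-→d11:-→d12:-→d13:-→d14:-→d15:-→d16:H1 -> H1
  add 103.0.0.0/8 -> H1 at depth 8
  lookup 120.234.138.205: bits 011 walk d0:H2→d1:-→d2:-→d3:- -> H2
  add 29.216.203.230/32 -> H1 at depth 32
  add 12.0.0.0/7 -> H0 at depth 7
  del 13.24.0.0/13 (clear depth 13)
  lookup 158.122.96.193: bits 10011110011110100110000011000 walk d0:H2→d1:-→d2:-→d3:-→d4:-→d5:-→d6:-→d7:-→d8:-→d9:-→d10:-→d11:-→d12:-→d13:-→d14:-→d15:-→d16:-→d17:-→d18:-→d19:-→d20:H0→d21:-→d22:-→d23:-→d24:-→d25:-→d26:-→d27:-→d28:-→d29:H0 -> H0
  add 29.216.203.128/25 -> H1 at depth 25

== LOOKUPS ==
["H0","H0","H1","H2","H1","H0","H0","H1","H1","H1","H1","H2","H0"]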